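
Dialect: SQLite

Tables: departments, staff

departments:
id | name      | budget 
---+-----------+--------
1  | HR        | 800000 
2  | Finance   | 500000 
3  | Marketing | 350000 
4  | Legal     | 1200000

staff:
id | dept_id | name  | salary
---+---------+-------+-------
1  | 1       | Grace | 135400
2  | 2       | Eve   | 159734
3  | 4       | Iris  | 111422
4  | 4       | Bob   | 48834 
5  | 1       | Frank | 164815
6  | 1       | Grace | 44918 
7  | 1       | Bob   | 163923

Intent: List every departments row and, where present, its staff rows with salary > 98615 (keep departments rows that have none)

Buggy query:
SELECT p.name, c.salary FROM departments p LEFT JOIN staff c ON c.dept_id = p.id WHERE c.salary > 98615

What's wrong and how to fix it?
Bug: Filtering c.salary in WHERE discards the NULL rows produced by LEFT JOIN, turning it into an inner join

Fix: Move the right-table condition into the ON clause so unmatched parents are kept

Corrected query:
SELECT p.name, c.salary FROM departments p LEFT JOIN staff c ON c.dept_id = p.id AND c.salary > 98615

Result:
name      | salary
----------+-------
HR        | 135400
HR        | 163923
HR        | 164815
Finance   | 159734
Marketing | NULL  
Legal     | 111422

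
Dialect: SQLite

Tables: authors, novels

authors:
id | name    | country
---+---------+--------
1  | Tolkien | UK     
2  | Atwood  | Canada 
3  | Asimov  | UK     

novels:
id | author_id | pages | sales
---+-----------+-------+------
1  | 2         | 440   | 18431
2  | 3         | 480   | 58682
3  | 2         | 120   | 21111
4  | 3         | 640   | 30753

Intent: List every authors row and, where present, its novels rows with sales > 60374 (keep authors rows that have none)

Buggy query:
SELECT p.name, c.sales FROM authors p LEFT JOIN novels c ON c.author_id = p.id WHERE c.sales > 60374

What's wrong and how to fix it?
Bug: Filtering c.sales in WHERE discards the NULL rows produced by LEFT JOIN, turning it into an inner join

Fix: Put 'c.sales > 60374' in the JOIN's ON clause instead of WHERE

Corrected query:
SELECT p.name, c.sales FROM authors p LEFT JOIN novels c ON c.author_id = p.id AND c.sales > 60374

Result:
name    | sales
--------+------
Tolkien | NULL 
Atwood  | NULL 
Asimov  | NULL 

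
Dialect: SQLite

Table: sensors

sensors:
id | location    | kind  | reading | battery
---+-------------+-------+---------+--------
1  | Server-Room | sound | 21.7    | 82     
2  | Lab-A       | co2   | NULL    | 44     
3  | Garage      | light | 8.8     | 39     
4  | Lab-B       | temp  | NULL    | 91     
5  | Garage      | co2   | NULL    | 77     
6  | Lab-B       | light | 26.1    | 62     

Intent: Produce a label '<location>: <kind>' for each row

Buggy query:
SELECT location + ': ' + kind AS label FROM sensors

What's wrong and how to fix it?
Bug: '+' is numeric addition; on text columns SQLite converts them to 0 instead of concatenating

Fix: Use the || operator for string concatenation

Corrected query:
SELECT location || ': ' || kind AS label FROM sensors

Result:
label             
------------------
Server-Room: sound
Lab-A: co2        
Garage: light     
Lab-B: temp       
Garage: co2       
Lab-B: light      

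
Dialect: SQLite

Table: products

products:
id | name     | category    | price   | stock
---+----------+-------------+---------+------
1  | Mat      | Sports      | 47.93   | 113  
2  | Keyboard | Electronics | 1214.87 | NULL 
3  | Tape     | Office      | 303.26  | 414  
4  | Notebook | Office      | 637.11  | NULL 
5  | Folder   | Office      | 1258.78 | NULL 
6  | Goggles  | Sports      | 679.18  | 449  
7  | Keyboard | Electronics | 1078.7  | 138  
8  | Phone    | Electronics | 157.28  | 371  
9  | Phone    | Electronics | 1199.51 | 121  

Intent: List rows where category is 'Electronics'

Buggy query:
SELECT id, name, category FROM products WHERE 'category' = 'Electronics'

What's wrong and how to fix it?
Bug: 'category' in single quotes is a string literal, not the column; the comparison is literal-vs-literal and never true

Fix: Remove the quotes around the column name (or use double quotes for an identifier)

Corrected query:
SELECT id, name, category FROM products WHERE category = 'Electronics'

Result:
id | name     | category   
---+----------+------------
2  | Keyboard | Electronics
7  | Keyboard | Electronics
8  | Phone    | Electronics
9  | Phone    | Electronics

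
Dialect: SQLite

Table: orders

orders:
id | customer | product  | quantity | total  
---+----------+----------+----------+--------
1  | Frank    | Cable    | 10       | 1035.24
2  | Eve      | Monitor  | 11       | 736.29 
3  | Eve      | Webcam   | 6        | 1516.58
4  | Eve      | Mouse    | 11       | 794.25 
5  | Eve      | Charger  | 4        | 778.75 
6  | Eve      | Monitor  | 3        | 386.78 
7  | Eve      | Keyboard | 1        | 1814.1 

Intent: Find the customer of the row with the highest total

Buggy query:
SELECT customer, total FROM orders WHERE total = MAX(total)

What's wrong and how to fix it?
Bug: MAX(total) is an aggregate and cannot be used directly in WHERE

Fix: Use a subquery: WHERE total = (SELECT MAX(total) FROM orders)

Corrected query:
SELECT customer, total FROM orders WHERE total = (SELECT MAX(total) FROM orders)

Result:
customer | total 
---------+-------
Eve      | 1814.1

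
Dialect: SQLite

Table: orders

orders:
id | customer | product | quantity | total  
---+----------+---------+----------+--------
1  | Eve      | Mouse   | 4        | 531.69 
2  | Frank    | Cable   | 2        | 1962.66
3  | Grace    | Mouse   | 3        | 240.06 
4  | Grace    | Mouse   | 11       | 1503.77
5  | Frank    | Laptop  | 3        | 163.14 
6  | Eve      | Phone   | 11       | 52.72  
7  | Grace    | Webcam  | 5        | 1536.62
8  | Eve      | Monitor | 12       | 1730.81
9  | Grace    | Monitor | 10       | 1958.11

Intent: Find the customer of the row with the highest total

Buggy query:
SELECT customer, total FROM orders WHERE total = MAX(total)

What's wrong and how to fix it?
Bug: MAX(total) is an aggregate and cannot be used directly in WHERE

Fix: Wrap MAX in a scalar subquery so WHERE compares against a single value

Corrected query:
SELECT customer, total FROM orders WHERE total = (SELECT MAX(total) FROM orders)

Result:
customer | total  
---------+--------
Frank    | 1962.66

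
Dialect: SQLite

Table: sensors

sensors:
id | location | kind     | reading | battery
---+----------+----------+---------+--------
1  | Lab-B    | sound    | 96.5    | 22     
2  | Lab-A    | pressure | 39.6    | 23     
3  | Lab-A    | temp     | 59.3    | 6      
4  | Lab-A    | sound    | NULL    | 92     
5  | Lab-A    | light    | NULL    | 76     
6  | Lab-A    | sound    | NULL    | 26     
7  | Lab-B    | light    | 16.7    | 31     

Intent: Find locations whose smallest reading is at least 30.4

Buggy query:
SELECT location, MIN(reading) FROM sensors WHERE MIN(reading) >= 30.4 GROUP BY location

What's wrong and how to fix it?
Bug: Aggregates like MIN are computed per group after WHERE runs

Fix: Replace WHERE with HAVING after the GROUP BY

Corrected query:
SELECT location, MIN(reading) FROM sensors GROUP BY location HAVING MIN(reading) >= 30.4

Result:
location | MIN(reading)
---------+-------------
Lab-A    | 39.6        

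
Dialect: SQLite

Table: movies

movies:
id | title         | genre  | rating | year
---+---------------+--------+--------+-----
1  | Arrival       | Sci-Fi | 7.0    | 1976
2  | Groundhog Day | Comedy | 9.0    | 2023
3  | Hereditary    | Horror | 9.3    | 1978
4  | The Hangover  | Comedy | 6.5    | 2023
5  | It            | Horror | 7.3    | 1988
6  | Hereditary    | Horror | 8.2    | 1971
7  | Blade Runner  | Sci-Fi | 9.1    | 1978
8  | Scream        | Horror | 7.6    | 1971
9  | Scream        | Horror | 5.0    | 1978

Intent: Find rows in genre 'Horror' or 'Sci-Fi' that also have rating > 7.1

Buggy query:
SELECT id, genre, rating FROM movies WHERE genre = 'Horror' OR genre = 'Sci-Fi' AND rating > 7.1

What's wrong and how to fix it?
Bug: AND binds tighter than OR, so this parses as genre = 'Horror' OR (genre = 'Sci-Fi' AND rating > 7.1)

Fix: Add parentheses around the OR so the AND applies to both alternatives

Corrected query:
SELECT id, genre, rating FROM movies WHERE (genre = 'Horror' OR genre = 'Sci-Fi') AND rating > 7.1

Result:
id | genre  | rating
---+--------+-------
3  | Horror | 9.3   
5  | Horror | 7.3   
6  | Horror | 8.2   
7  | Sci-Fi | 9.1   
8  | Horror | 7.6   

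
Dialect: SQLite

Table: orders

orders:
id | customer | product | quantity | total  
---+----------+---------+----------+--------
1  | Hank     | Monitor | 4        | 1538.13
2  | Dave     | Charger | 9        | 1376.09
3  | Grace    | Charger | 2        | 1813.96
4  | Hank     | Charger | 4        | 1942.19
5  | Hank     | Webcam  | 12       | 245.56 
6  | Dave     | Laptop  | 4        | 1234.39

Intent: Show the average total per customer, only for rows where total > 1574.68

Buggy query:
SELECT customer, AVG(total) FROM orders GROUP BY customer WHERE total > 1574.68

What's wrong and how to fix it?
Bug: WHERE cannot follow GROUP BY

Fix: Move the WHERE clause before GROUP BY

Corrected query:
SELECT customer, AVG(total) FROM orders WHERE total > 1574.68 GROUP BY customer

Result:
customer | AVG(total)
---------+-----------
Grace    | 1813.96   
Hank     | 1942.19   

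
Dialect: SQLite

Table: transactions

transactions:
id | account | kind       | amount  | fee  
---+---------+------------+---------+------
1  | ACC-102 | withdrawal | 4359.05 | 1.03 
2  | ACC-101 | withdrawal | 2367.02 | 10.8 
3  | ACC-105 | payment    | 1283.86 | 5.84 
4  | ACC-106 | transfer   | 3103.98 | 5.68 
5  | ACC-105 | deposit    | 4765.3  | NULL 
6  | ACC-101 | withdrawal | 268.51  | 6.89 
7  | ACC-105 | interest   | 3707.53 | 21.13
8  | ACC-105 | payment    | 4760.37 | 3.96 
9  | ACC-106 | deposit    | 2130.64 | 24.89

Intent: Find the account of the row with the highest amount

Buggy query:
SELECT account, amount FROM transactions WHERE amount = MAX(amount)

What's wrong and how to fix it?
Bug: WHERE is evaluated per row; an aggregate over the whole table isn't defined there

Fix: Wrap MAX in a scalar subquery so WHERE compares against a single value

Corrected query:
SELECT account, amount FROM transactions WHERE amount = (SELECT MAX(amount) FROM transactions)

Result:
account | amount
--------+-------
ACC-105 | 4765.3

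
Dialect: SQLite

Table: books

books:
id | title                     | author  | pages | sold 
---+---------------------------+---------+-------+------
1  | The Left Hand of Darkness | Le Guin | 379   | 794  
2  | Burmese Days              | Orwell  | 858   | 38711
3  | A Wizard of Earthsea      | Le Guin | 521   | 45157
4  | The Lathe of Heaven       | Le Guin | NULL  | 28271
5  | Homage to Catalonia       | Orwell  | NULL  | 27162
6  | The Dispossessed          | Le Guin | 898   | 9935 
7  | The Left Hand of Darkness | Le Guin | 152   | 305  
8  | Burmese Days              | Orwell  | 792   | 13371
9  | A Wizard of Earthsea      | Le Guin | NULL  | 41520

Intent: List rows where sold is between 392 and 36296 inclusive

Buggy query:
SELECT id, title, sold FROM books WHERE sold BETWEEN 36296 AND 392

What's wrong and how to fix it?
Bug: The bounds are reversed; BETWEEN a AND b requires a <= b to match anything

Fix: Swap the bounds so the smaller value comes first

Corrected query:
SELECT id, title, sold FROM books WHERE sold BETWEEN 392 AND 36296

Result:
id | title                     | sold 
---+---------------------------+------
1  | The Left Hand of Darkness | 794  
4  | The Lathe of Heaven       | 28271
5  | Homage to Catalonia       | 27162
6  | The Dispossessed          | 9935 
8  | Burmese Days              | 13371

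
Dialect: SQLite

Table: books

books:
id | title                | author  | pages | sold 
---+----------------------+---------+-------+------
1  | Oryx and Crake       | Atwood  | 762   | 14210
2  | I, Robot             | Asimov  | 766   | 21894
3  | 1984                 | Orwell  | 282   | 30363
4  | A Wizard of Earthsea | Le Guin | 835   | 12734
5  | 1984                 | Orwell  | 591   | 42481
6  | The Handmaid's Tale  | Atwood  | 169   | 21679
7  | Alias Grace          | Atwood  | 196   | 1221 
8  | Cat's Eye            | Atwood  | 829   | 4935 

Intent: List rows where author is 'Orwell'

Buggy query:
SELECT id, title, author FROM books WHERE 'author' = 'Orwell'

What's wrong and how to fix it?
Bug: Single quotes denote string literals in SQL; the column name is being compared as a constant string

Fix: Reference the column as author without single quotes

Corrected query:
SELECT id, title, author FROM books WHERE author = 'Orwell'

Result:
id | title | author
---+-------+-------
3  | 1984  | Orwell
5  | 1984  | Orwell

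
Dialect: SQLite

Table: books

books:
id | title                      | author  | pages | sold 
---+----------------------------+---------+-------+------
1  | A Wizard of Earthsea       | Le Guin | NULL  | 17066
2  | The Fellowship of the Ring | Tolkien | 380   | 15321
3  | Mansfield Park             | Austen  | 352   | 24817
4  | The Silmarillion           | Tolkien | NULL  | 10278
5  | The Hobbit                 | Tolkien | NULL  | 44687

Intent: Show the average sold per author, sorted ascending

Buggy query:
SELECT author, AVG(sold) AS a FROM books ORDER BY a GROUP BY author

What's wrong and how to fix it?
Bug: ORDER BY appears before GROUP BY; SQL clause order requires GROUP BY first

Fix: Reorder: SELECT … FROM … GROUP BY … ORDER BY …

Corrected query:
SELECT author, AVG(sold) AS a FROM books GROUP BY author ORDER BY a

Result:
author  | a           
--------+-------------
Le Guin | 17066       
Tolkien | 23428.666667
Austen  | 24817       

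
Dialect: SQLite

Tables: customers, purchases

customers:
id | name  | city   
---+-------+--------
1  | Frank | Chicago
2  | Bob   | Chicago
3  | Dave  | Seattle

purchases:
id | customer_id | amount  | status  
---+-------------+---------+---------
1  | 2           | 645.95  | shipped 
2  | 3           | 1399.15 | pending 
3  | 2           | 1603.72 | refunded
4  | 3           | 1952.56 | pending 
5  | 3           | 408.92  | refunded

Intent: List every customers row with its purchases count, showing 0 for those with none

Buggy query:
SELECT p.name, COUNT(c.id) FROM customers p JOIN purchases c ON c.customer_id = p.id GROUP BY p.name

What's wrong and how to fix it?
Bug: INNER JOIN drops customers rows that have no matching purchases rows

Fix: Use LEFT JOIN so parents without children still appear (COUNT(c.id) gives 0)

Corrected query:
SELECT p.name, COUNT(c.id) FROM customers p LEFT JOIN purchases c ON c.customer_id = p.id GROUP BY p.name

Result:
name  | COUNT(c.id)
------+------------
Bob   | 2          
Dave  | 3          
Frank | 0          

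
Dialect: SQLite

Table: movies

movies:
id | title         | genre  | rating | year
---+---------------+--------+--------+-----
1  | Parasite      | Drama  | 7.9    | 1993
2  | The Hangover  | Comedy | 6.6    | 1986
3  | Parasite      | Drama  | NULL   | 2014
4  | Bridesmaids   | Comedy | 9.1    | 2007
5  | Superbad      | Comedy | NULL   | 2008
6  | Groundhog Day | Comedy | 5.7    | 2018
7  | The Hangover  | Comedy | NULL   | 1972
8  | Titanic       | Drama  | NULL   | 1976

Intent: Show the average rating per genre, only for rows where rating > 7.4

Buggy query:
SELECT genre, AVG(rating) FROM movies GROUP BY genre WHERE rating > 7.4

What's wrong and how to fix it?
Bug: WHERE cannot follow GROUP BY

Fix: Move the WHERE clause before GROUP BY

Corrected query:
SELECT genre, AVG(rating) FROM movies WHERE rating > 7.4 GROUP BY genre

Result:
genre  | AVG(rating)
-------+------------
Comedy | 9.1        
Drama  | 7.9        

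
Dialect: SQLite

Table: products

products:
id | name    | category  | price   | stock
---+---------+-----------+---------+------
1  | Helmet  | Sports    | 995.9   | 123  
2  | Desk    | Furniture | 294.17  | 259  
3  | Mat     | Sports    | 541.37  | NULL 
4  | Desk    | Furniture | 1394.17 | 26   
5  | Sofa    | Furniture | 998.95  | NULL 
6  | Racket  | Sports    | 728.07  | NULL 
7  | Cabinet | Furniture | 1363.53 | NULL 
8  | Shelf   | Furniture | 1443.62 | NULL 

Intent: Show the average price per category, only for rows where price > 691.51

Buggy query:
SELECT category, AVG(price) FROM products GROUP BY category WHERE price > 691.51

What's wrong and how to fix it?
Bug: WHERE cannot follow GROUP BY

Fix: Place WHERE between FROM and GROUP BY

Corrected query:
SELECT category, AVG(price) FROM products WHERE price > 691.51 GROUP BY category

Result:
category  | AVG(price)
----------+-----------
Furniture | 1300.0675 
Sports    | 861.985   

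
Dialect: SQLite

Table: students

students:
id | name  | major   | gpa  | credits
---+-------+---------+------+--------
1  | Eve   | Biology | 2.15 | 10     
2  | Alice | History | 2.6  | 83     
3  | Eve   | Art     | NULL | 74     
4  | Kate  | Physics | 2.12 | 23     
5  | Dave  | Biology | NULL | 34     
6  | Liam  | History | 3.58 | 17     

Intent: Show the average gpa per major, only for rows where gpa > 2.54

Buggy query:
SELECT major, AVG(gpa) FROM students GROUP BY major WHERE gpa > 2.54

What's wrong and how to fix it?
Bug: WHERE cannot follow GROUP BY

Fix: Move the WHERE clause before GROUP BY

Corrected query:
SELECT major, AVG(gpa) FROM students WHERE gpa > 2.54 GROUP BY major

Result:
major   | AVG(gpa)
--------+---------
History | 3.09    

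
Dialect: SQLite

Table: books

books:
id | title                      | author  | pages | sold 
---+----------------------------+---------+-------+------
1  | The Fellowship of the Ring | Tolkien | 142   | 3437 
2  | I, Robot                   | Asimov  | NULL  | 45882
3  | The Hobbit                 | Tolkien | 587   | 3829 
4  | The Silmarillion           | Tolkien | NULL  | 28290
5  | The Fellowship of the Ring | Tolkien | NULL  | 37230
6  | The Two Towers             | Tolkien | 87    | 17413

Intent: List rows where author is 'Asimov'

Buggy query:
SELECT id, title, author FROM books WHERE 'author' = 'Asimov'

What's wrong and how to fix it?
Bug: 'author' in single quotes is a string literal, not the column; the comparison is literal-vs-literal and never true

Fix: Remove the quotes around the column name (or use double quotes for an identifier)

Corrected query:
SELECT id, title, author FROM books WHERE author = 'Asimov'

Result:
id | title    | author
---+----------+-------
2  | I, Robot | Asimov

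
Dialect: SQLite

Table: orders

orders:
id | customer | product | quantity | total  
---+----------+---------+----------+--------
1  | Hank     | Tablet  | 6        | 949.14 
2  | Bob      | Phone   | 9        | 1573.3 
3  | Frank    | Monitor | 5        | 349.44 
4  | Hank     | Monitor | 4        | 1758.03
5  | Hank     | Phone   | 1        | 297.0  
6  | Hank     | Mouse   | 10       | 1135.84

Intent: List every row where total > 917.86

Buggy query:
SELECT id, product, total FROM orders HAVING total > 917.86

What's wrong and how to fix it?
Bug: This is a non-aggregate query (no GROUP BY, no aggregates), so in SQLite the HAVING clause is invalid here; a row-level condition belongs in WHERE

Fix: Replace HAVING with WHERE since the condition applies to individual rows

Corrected query:
SELECT id, product, total FROM orders WHERE total > 917.86

Result:
id | product | total  
---+---------+--------
1  | Tablet  | 949.14 
2  | Phone   | 1573.3 
4  | Monitor | 1758.03
6  | Mouse   | 1135.84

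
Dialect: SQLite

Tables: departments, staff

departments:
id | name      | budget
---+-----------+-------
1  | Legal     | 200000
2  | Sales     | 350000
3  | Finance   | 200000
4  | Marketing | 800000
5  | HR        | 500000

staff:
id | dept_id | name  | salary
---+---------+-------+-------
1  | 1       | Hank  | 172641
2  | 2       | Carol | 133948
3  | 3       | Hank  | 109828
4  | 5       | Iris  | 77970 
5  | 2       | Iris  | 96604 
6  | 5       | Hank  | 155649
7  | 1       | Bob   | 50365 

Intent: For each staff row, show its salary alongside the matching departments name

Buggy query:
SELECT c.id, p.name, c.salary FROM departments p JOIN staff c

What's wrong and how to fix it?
Bug: JOIN with no ON clause produces a cartesian product; every staff row pairs with every departments row

Fix: Add ON c.dept_id = p.id to the JOIN

Corrected query:
SELECT c.id, p.name, c.salary FROM departments p JOIN staff c ON c.dept_id = p.id

Result:
id | name    | salary
---+---------+-------
1  | Legal   | 172641
2  | Sales   | 133948
3  | Finance | 109828
4  | HR      | 77970 
5  | Sales   | 96604 
6  | HR      | 155649
7  | Legal   | 50365 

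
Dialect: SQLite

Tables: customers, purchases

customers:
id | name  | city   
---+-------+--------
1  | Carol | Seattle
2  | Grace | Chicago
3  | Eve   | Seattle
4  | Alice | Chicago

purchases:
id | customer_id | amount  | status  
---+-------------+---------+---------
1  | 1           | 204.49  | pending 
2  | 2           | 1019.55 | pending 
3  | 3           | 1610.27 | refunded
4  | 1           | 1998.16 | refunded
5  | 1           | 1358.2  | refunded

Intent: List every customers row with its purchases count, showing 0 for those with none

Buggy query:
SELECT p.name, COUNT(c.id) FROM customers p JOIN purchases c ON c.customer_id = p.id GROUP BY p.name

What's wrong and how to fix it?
Bug: An inner join excludes parents with zero children

Fix: Use LEFT JOIN so parents without children still appear (COUNT(c.id) gives 0)

Corrected query:
SELECT p.name, COUNT(c.id) FROM customers p LEFT JOIN purchases c ON c.customer_id = p.id GROUP BY p.name

Result:
name  | COUNT(c.id)
------+------------
Alice | 0          
Carol | 3          
Eve   | 1          
Grace | 1          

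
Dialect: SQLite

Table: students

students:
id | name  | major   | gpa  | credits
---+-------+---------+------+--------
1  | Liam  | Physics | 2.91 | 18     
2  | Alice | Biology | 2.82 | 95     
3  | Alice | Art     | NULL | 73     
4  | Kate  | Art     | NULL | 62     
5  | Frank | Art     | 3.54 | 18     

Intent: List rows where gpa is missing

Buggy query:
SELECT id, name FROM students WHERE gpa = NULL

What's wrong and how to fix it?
Bug: '= NULL' is always unknown in SQL three-valued logic, so no rows match

Fix: Use IS NULL to test for NULL

Corrected query:
SELECT id, name FROM students WHERE gpa IS NULL

Result:
id | name 
---+------
3  | Alice
4  | Kate 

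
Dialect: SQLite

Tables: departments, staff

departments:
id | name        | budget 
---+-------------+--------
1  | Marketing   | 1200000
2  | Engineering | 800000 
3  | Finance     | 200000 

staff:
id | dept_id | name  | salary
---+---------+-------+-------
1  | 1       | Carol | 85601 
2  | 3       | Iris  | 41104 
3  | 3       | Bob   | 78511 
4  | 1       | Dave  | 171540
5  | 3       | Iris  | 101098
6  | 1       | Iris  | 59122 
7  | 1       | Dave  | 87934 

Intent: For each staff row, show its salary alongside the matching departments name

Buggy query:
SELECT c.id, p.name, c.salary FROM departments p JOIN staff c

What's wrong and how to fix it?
Bug: Missing join condition: each staff row is matched to all departments rows instead of just its own

Fix: Specify the join condition linking the foreign key to the parent id

Corrected query:
SELECT c.id, p.name, c.salary FROM departments p JOIN staff c ON c.dept_id = p.id

Result:
id | name      | salary
---+-----------+-------
1  | Marketing | 85601 
2  | Finance   | 41104 
3  | Finance   | 78511 
4  | Marketing | 171540
5  | Finance   | 101098
6  | Marketing | 59122 
7  | Marketing | 87934 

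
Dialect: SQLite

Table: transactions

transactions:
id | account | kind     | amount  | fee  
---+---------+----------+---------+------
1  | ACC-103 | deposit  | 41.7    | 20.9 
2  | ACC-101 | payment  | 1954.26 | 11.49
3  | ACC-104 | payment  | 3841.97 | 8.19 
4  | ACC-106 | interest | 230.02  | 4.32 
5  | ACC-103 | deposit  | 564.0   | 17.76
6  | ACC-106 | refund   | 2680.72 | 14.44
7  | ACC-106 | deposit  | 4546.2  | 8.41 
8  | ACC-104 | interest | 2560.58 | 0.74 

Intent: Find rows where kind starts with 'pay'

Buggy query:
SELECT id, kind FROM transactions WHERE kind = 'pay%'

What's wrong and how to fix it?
Bug: '=' compares the literal string including the % character; pattern matching needs LIKE

Fix: Replace '=' with LIKE so 'pay%' is treated as a pattern

Corrected query:
SELECT id, kind FROM transactions WHERE kind LIKE 'pay%'

Result:
id | kind   
---+--------
2  | payment
3  | payment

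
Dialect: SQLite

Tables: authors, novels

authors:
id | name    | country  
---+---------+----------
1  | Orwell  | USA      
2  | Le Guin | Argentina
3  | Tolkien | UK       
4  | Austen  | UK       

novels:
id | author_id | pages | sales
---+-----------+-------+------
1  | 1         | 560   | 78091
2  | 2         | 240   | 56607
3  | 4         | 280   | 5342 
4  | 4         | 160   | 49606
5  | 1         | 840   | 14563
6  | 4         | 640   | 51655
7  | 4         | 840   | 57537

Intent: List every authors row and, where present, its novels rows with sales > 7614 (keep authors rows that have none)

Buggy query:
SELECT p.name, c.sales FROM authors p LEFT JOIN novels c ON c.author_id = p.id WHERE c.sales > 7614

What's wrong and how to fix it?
Bug: Filtering c.sales in WHERE discards the NULL rows produced by LEFT JOIN, turning it into an inner join

Fix: Put 'c.sales > 7614' in the JOIN's ON clause instead of WHERE

Corrected query:
SELECT p.name, c.sales FROM authors p LEFT JOIN novels c ON c.author_id = p.id AND c.sales > 7614

Result:
name    | sales
--------+------
Orwell  | 14563
Orwell  | 78091
Le Guin | 56607
Tolkien | NULL 
Austen  | 49606
Austen  | 51655
Austen  | 57537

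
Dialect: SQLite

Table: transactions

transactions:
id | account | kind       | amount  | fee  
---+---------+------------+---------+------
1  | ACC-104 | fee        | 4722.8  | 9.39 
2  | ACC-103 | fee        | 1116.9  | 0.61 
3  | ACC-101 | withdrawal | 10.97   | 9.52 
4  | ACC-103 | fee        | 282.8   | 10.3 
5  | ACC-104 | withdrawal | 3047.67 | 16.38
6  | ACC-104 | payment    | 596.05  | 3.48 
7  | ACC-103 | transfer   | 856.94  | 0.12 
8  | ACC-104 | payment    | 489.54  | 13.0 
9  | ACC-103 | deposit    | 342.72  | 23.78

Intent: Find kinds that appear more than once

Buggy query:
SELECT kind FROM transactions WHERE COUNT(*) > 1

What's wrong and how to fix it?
Bug: COUNT(*) is an aggregate and cannot be used in WHERE

Fix: Group first, then use HAVING for the count condition

Corrected query:
SELECT kind FROM transactions GROUP BY kind HAVING COUNT(*) > 1

Result:
kind      
----------
fee       
payment   
withdrawal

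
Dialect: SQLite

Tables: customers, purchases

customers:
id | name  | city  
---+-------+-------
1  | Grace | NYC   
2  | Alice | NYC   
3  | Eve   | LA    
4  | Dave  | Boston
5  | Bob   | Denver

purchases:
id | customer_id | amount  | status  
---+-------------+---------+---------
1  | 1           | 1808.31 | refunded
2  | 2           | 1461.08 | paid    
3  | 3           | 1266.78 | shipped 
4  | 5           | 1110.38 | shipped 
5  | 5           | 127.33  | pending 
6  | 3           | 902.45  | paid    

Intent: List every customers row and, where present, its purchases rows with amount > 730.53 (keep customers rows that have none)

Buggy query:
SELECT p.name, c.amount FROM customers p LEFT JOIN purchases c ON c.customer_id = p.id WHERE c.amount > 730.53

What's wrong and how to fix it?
Bug: Filtering c.amount in WHERE discards the NULL rows produced by LEFT JOIN, turning it into an inner join

Fix: Put 'c.amount > 730.53' in the JOIN's ON clause instead of WHERE

Corrected query:
SELECT p.name, c.amount FROM customers p LEFT JOIN purchases c ON c.customer_id = p.id AND c.amount > 730.53

Result:
name  | amount 
------+--------
Grace | 1808.31
Alice | 1461.08
Eve   | 902.45 
Eve   | 1266.78
Dave  | NULL   
Bob   | 1110.38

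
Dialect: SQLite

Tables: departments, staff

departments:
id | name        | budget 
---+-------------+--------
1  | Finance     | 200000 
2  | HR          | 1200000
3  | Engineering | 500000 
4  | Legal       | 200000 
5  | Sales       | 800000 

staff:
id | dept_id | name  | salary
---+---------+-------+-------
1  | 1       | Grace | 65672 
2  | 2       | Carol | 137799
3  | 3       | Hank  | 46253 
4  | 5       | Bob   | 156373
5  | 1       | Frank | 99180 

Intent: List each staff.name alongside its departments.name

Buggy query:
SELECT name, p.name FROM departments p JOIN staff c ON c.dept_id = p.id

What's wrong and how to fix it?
Bug: Both tables have a 'name' column; the unqualified reference is ambiguous

Fix: Prefix ambiguous columns with the table alias

Corrected query:
SELECT c.name, p.name FROM departments p JOIN staff c ON c.dept_id = p.id

Result:
name  | name       
------+------------
Grace | Finance    
Carol | HR         
Hank  | Engineering
Bob   | Sales      
Frank | Finance    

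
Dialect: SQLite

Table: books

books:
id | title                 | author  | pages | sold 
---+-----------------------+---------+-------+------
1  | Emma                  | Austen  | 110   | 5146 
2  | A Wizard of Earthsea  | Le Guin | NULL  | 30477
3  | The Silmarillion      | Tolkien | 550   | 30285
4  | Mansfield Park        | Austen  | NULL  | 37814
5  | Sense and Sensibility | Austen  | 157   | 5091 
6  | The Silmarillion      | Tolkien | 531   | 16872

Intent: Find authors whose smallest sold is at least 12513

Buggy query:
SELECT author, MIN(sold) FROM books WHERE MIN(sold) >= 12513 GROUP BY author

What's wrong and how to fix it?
Bug: Aggregates like MIN are computed per group after WHERE runs

Fix: Use HAVING for the per-group MIN condition

Corrected query:
SELECT author, MIN(sold) FROM books GROUP BY author HAVING MIN(sold) >= 12513

Result:
author  | MIN(sold)
--------+----------
Le Guin | 30477    
Tolkien | 16872    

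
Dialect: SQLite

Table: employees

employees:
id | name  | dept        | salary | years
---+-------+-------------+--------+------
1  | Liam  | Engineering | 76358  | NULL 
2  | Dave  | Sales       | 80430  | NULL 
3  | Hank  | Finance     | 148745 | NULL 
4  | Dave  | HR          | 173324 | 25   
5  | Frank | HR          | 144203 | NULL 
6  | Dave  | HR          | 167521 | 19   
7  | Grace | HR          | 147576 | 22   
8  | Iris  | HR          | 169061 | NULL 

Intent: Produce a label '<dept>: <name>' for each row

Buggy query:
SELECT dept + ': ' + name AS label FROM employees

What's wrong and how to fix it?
Bug: SQLite uses || for string concatenation; + coerces text to numbers (yielding 0)

Fix: Use the || operator for string concatenation

Corrected query:
SELECT dept || ': ' || name AS label FROM employees

Result:
label            
-----------------
Engineering: Liam
Sales: Dave      
Finance: Hank    
HR: Dave         
HR: Frank        
HR: Dave         
HR: Grace        
HR: Iris         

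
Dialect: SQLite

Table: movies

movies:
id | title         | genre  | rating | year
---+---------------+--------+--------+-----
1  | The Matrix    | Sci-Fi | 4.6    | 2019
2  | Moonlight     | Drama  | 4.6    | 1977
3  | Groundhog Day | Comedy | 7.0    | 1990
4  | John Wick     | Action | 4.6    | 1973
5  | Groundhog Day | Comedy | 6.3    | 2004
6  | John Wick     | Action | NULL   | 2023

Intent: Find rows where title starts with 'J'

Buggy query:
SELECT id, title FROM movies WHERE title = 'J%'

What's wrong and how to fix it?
Bug: '=' compares the literal string including the % character; pattern matching needs LIKE

Fix: Replace '=' with LIKE so 'J%' is treated as a pattern

Corrected query:
SELECT id, title FROM movies WHERE title LIKE 'J%'

Result:
id | title    
---+----------
4  | John Wick
6  | John Wick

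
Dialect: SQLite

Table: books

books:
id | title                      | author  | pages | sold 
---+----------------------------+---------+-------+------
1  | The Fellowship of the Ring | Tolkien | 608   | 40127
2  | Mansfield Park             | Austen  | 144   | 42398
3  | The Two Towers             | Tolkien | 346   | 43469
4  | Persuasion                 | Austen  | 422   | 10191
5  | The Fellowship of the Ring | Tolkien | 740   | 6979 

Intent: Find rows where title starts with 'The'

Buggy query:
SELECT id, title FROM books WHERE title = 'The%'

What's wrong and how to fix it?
Bug: Wildcards only work with LIKE; '=' treats '%' as a literal character

Fix: Use LIKE for wildcard pattern matching

Corrected query:
SELECT id, title FROM books WHERE title LIKE 'The%'

Result:
id | title                     
---+---------------------------
1  | The Fellowship of the Ring
3  | The Two Towers            
5  | The Fellowship of the Ring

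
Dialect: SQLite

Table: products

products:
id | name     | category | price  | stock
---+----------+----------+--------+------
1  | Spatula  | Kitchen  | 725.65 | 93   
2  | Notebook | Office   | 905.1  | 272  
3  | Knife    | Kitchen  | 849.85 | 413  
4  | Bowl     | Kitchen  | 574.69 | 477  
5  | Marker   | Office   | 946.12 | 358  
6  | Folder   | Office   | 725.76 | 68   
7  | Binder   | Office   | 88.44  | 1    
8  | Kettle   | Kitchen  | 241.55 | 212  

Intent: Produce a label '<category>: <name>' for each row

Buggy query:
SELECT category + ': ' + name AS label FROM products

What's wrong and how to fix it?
Bug: '+' is numeric addition; on text columns SQLite converts them to 0 instead of concatenating

Fix: Replace + with || to concatenate text

Corrected query:
SELECT category || ': ' || name AS label FROM products

Result:
label           
----------------
Kitchen: Spatula
Office: Notebook
Kitchen: Knife  
Kitchen: Bowl   
Office: Marker  
Office: Folder  
Office: Binder  
Kitchen: Kettle 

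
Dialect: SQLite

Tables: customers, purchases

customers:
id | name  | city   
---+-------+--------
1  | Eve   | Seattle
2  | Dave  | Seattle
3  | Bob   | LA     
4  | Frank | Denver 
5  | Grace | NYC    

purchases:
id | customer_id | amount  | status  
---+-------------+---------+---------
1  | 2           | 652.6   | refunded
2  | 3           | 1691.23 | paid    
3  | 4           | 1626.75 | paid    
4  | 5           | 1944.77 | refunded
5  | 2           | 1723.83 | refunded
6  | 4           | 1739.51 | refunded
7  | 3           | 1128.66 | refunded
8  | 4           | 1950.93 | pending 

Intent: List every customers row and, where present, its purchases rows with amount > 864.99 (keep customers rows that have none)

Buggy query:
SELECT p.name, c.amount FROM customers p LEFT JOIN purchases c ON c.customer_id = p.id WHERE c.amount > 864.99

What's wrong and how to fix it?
Bug: A WHERE condition on the right-hand table after LEFT JOIN drops unmatched parents

Fix: Put 'c.amount > 864.99' in the JOIN's ON clause instead of WHERE

Corrected query:
SELECT p.name, c.amount FROM customers p LEFT JOIN purchases c ON c.customer_id = p.id AND c.amount > 864.99

Result:
name  | amount 
------+--------
Eve   | NULL   
Dave  | 1723.83
Bob   | 1128.66
Bob   | 1691.23
Frank | 1626.75
Frank | 1739.51
Frank | 1950.93
Grace | 1944.77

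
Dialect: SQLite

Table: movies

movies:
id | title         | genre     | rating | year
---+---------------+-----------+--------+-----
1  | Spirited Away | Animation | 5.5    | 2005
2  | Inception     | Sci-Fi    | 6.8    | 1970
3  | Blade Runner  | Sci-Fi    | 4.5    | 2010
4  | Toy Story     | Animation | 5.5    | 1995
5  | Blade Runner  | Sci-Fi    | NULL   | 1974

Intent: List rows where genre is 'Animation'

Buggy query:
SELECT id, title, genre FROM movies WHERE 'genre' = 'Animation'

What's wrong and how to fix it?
Bug: 'genre' in single quotes is a string literal, not the column; the comparison is literal-vs-literal and never true

Fix: Remove the quotes around the column name (or use double quotes for an identifier)

Corrected query:
SELECT id, title, genre FROM movies WHERE genre = 'Animation'

Result:
id | title         | genre    
---+---------------+----------
1  | Spirited Away | Animation
4  | Toy Story     | Animation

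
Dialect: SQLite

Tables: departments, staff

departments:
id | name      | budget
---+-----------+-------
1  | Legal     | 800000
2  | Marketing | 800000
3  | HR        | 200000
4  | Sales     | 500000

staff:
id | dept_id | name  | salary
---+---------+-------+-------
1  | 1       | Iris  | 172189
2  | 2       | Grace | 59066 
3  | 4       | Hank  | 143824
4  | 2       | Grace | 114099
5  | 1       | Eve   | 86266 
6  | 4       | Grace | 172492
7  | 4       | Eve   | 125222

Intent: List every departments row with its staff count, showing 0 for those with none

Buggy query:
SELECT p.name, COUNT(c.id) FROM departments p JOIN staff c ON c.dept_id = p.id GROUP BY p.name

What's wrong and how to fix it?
Bug: INNER JOIN drops departments rows that have no matching staff rows

Fix: Switch to LEFT JOIN to retain unmatched parent rows

Corrected query:
SELECT p.name, COUNT(c.id) FROM departments p LEFT JOIN staff c ON c.dept_id = p.id GROUP BY p.name

Result:
name      | COUNT(c.id)
----------+------------
HR        | 0          
Legal     | 2          
Marketing | 2          
Sales     | 3          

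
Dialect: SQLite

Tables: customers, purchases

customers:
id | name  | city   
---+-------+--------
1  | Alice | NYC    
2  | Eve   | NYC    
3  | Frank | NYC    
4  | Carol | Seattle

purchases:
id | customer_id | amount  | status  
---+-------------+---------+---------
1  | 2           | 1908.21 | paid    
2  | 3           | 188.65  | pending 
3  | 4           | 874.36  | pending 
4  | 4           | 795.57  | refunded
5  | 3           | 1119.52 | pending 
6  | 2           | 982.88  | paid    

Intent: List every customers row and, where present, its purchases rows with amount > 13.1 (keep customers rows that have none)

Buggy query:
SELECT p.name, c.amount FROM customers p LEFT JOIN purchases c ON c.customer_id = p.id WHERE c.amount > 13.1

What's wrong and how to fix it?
Bug: Filtering c.amount in WHERE discards the NULL rows produced by LEFT JOIN, turning it into an inner join

Fix: Put 'c.amount > 13.1' in the JOIN's ON clause instead of WHERE

Corrected query:
SELECT p.name, c.amount FROM customers p LEFT JOIN purchases c ON c.customer_id = p.id AND c.amount > 13.1

Result:
name  | amount 
------+--------
Alice | NULL   
Eve   | 982.88 
Eve   | 1908.21
Frank | 188.65 
Frank | 1119.52
Carol | 795.57 
Carol | 874.36 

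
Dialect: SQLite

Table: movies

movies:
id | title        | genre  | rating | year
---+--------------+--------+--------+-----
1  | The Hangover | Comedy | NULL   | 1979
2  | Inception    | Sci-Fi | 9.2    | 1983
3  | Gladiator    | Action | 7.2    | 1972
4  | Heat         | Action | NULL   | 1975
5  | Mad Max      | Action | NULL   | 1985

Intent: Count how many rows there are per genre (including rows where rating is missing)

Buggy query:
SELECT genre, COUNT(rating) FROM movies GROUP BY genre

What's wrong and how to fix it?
Bug: COUNT(column) counts non-NULL values only; rows with NULL rating aren't counted

Fix: Use COUNT(*) to count all rows regardless of NULL

Corrected query:
SELECT genre, COUNT(*) FROM movies GROUP BY genre

Result:
genre  | COUNT(*)
-------+---------
Action | 3       
Comedy | 1       
Sci-Fi | 1       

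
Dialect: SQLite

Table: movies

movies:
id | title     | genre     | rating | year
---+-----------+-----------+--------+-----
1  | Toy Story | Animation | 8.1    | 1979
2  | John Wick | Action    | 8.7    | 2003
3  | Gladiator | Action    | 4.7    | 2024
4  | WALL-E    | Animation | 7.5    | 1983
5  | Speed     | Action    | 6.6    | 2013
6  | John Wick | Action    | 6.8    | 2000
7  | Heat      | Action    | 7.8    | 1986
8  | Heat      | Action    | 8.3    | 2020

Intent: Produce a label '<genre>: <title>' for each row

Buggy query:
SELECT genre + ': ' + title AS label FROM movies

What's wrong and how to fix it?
Bug: SQLite uses || for string concatenation; + coerces text to numbers (yielding 0)

Fix: Replace + with || to concatenate text

Corrected query:
SELECT genre || ': ' || title AS label FROM movies

Result:
label               
--------------------
Animation: Toy Story
Action: John Wick   
Action: Gladiator   
Animation: WALL-E   
Action: Speed       
Action: John Wick   
Action: Heat        
Action: Heat        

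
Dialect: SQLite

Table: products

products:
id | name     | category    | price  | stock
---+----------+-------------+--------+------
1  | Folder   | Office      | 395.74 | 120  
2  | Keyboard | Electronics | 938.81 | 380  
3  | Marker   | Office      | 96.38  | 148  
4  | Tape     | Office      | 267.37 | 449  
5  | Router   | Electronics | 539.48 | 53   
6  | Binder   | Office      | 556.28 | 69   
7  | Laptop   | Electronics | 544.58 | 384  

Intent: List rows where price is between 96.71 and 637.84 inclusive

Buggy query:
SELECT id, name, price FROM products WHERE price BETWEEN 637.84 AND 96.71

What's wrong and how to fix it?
Bug: BETWEEN expects the lower bound first; with 637.84 AND 96.71 the range is empty

Fix: Write BETWEEN 96.71 AND 637.84

Corrected query:
SELECT id, name, price FROM products WHERE price BETWEEN 96.71 AND 637.84

Result:
id | name   | price 
---+--------+-------
1  | Folder | 395.74
4  | Tape   | 267.37
5  | Router | 539.48
6  | Binder | 556.28
7  | Laptop | 544.58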